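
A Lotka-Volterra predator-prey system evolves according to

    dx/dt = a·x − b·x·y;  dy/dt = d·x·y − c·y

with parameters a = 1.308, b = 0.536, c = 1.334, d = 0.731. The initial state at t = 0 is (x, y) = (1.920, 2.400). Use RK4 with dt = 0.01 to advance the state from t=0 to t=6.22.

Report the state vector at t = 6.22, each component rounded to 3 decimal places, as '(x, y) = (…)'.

t=0.000: state=(1.920, 2.400)
step 1 (dt=0.01): k1=(0.041, 0.167), k2=(0.041, 0.167), k3=(0.041, 0.167), k4=(0.040, 0.168); state += dt/6·(k1+2k2+2k3+k4)
t=0.010: state=(1.920, 2.402)
t=0.020: state=(1.921, 2.403)
t=0.030: state=(1.921, 2.405)
continuing one RK4 step at a time; state shown every 25 steps (Δt=0.25):
t=0.250: state=(1.925, 2.444)
t=0.500: state=(1.918, 2.488)
t=0.750: state=(1.901, 2.527)
t=1.000: state=(1.875, 2.556)
t=1.250: state=(1.844, 2.573)
t=1.500: state=(1.811, 2.574)
t=1.750: state=(1.780, 2.560)
t=2.000: state=(1.755, 2.533)
t=2.250: state=(1.737, 2.496)
t=2.500: state=(1.729, 2.455)
t=2.750: state=(1.731, 2.412)
t=3.000: state=(1.742, 2.373)
t=3.250: state=(1.762, 2.341)
t=3.500: state=(1.788, 2.320)
t=3.750: state=(1.819, 2.310)
t=4.000: state=(1.850, 2.314)
t=4.250: state=(1.880, 2.332)
t=4.500: state=(1.904, 2.361)
t=4.750: state=(1.920, 2.399)
t=5.000: state=(1.925, 2.442)
t=5.250: state=(1.919, 2.486)
t=5.500: state=(1.902, 2.526)
t=5.750: state=(1.876, 2.556)
t=6.000: state=(1.845, 2.572)
t=6.220: state=(1.816, 2.575)

(x, y) = (1.816, 2.575)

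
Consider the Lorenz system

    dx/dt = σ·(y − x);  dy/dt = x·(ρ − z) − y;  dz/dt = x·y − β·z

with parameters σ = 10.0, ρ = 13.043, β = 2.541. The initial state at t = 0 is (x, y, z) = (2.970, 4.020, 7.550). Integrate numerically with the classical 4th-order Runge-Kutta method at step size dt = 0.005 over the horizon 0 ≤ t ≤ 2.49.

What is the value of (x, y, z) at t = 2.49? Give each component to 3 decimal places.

t=0.000: state=(2.970, 4.020, 7.550)
step 1 (dt=0.005): k1=(10.500, 12.294, -7.245), k2=(10.545, 12.462, -7.002), k3=(10.548, 12.460, -7.001), k4=(10.596, 12.627, -6.756); state += dt/6·(k1+2k2+2k3+k4)
t=0.005: state=(3.023, 4.082, 7.515)
t=0.010: state=(3.076, 4.146, 7.482)
t=0.015: state=(3.130, 4.212, 7.452)
continuing one RK4 step at a time; state shown every 20 steps (Δt=0.1):
t=0.100: state=(4.170, 5.558, 7.373)
t=0.200: state=(5.744, 7.451, 8.608)
t=0.300: state=(7.342, 8.643, 11.477)
t=0.400: state=(7.944, 7.709, 14.642)
t=0.500: state=(6.919, 5.291, 15.678)
t=0.600: state=(5.179, 3.543, 14.450)
t=0.700: state=(3.898, 3.012, 12.462)
t=0.800: state=(3.394, 3.243, 10.639)
t=0.900: state=(3.537, 3.951, 9.334)
t=1.000: state=(4.188, 5.061, 8.770)
t=1.100: state=(5.238, 6.427, 9.210)
t=1.200: state=(6.433, 7.532, 10.812)
t=1.300: state=(7.199, 7.521, 13.044)
t=1.400: state=(6.969, 6.218, 14.499)
t=1.500: state=(5.914, 4.702, 14.332)
t=1.600: state=(4.804, 3.884, 13.095)
t=1.700: state=(4.160, 3.801, 11.637)
t=1.800: state=(4.069, 4.229, 10.458)
t=1.900: state=(4.445, 5.017, 9.838)
t=2.000: state=(5.165, 5.999, 9.976)
t=2.100: state=(6.018, 6.828, 10.946)
t=2.200: state=(6.637, 6.994, 12.427)
t=2.300: state=(6.644, 6.301, 13.598)
t=2.400: state=(6.040, 5.253, 13.785)
t=2.490: state=(5.318, 4.563, 13.185)

(x, y, z) = (5.318, 4.563, 13.185)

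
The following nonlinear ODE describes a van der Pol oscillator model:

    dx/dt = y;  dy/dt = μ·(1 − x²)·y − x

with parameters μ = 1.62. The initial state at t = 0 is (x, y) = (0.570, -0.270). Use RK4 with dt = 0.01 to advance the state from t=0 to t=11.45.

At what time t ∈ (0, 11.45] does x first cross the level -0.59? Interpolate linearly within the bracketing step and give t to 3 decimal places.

t = 1.115

t=0.000: state=(0.570, -0.270)
step 1 (dt=0.01): k1=(-0.270, -0.865), k2=(-0.274, -0.869), k3=(-0.274, -0.869), k4=(-0.279, -0.873); state += dt/6·(k1+2k2+2k3+k4)
t=0.010: state=(0.567, -0.279)
t=0.020: state=(0.564, -0.287)
t=0.030: state=(0.562, -0.296)
continuing one RK4 step at a time; state shown every 50 steps (Δt=0.5):
t=0.500: state=(0.305, -0.845)
t=1.000: state=(-0.359, -1.889)
t=1.110: state=(-0.579, -2.115)
next step: t=1.120: state=(-0.601, -2.132) — x has crossed -0.59
linear interpolation between t=1.110 (-0.57949) and t=1.120 (-0.60073) → t≈1.115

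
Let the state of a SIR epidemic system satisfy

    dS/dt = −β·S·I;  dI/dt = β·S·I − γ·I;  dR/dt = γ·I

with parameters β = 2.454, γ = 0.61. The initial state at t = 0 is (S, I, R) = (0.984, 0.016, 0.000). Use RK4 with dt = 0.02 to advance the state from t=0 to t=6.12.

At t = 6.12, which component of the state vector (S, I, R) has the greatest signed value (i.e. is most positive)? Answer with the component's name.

t=0.000: state=(0.984, 0.016, 0.000)
step 1 (dt=0.02): k1=(-0.039, 0.029, 0.010), k2=(-0.039, 0.029, 0.010), k3=(-0.039, 0.029, 0.010), k4=(-0.040, 0.030, 0.010); state += dt/6·(k1+2k2+2k3+k4)
t=0.020: state=(0.983, 0.017, 0.000)
t=0.040: state=(0.982, 0.017, 0.000)
t=0.060: state=(0.982, 0.018, 0.001)
continuing one RK4 step at a time; state shown every 10 steps (Δt=0.2):
t=0.200: state=(0.975, 0.023, 0.002)
t=0.400: state=(0.962, 0.033, 0.006)
t=0.600: state=(0.943, 0.046, 0.010)
t=0.800: state=(0.918, 0.064, 0.017)
t=1.000: state=(0.885, 0.089, 0.026)
t=1.200: state=(0.841, 0.120, 0.039)
t=1.400: state=(0.785, 0.159, 0.056)
t=1.600: state=(0.719, 0.203, 0.078)
t=1.800: state=(0.643, 0.251, 0.106)
t=2.000: state=(0.562, 0.299, 0.139)
t=2.200: state=(0.480, 0.342, 0.178)
t=2.400: state=(0.402, 0.375, 0.222)
t=2.600: state=(0.333, 0.398, 0.270)
t=2.800: state=(0.273, 0.408, 0.319)
t=3.000: state=(0.223, 0.408, 0.369)
t=3.200: state=(0.183, 0.399, 0.418)
t=3.400: state=(0.151, 0.383, 0.466)
t=3.600: state=(0.126, 0.363, 0.511)
t=3.800: state=(0.106, 0.340, 0.554)
t=4.000: state=(0.090, 0.316, 0.594)
t=4.200: state=(0.078, 0.291, 0.631)
t=4.400: state=(0.068, 0.267, 0.665)
t=4.600: state=(0.060, 0.244, 0.696)
t=4.800: state=(0.053, 0.222, 0.725)
t=5.000: state=(0.048, 0.201, 0.751)
t=5.200: state=(0.044, 0.182, 0.774)
t=5.400: state=(0.040, 0.165, 0.795)
t=5.600: state=(0.037, 0.149, 0.814)
t=5.800: state=(0.035, 0.134, 0.831)
t=6.000: state=(0.033, 0.120, 0.847)
t=6.120: state=(0.031, 0.113, 0.856)
compare at T: S=0.031, I=0.113, R=0.856

largest component: R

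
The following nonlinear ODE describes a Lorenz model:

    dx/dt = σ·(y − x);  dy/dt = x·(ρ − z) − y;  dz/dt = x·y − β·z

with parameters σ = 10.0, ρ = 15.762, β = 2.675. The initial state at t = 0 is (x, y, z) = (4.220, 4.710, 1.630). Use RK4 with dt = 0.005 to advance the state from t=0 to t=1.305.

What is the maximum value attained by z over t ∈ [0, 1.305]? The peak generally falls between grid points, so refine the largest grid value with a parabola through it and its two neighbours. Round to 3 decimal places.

max z = 24.439

t=0.000: state=(4.220, 4.710, 1.630)
step 1 (dt=0.005): k1=(4.900, 54.927, 15.516), k2=(6.151, 54.799, 16.051), k3=(6.116, 54.837, 16.061), k4=(7.336, 54.744, 16.611); state += dt/6·(k1+2k2+2k3+k4)
t=0.005: state=(4.251, 4.984, 1.710)
t=0.010: state=(4.293, 5.258, 1.796)
t=0.015: state=(4.347, 5.531, 1.888)
continuing one RK4 step at a time; state shown every 10 steps (Δt=0.05):
t=0.050: state=(5.000, 7.490, 2.733)
t=0.100: state=(6.614, 10.500, 4.842)
t=0.150: state=(8.780, 13.395, 8.590)
t=0.200: state=(10.985, 14.857, 14.196)
t=0.250: state=(12.272, 13.194, 20.290)
t=0.300: state=(11.711, 8.580, 24.013)
t=0.350: state=(9.404, 3.725, 24.036)
t=0.400: state=(6.459, 0.715, 21.805)
t=0.450: state=(3.894, -0.511, 19.081)
t=0.500: state=(2.082, -0.794, 16.599)
t=0.550: state=(0.956, -0.746, 14.467)
t=0.600: state=(0.308, -0.649, 12.637)
t=0.650: state=(-0.056, -0.599, 11.052)
t=0.700: state=(-0.271, -0.617, 9.673)
t=0.750: state=(-0.423, -0.702, 8.473)
t=0.800: state=(-0.563, -0.857, 7.430)
t=0.850: state=(-0.726, -1.091, 6.529)
t=0.900: state=(-0.937, -1.427, 5.761)
t=0.950: state=(-1.226, -1.900, 5.123)
t=1.000: state=(-1.625, -2.561, 4.630)
t=1.050: state=(-2.179, -3.478, 4.319)
t=1.100: state=(-2.945, -4.735, 4.270)
t=1.150: state=(-3.992, -6.411, 4.640)
t=1.200: state=(-5.380, -8.516, 5.700)
t=1.250: state=(-7.110, -10.846, 7.837)
t=1.300: state=(-9.017, -12.755, 11.372)
t=1.305: state=(-9.203, -12.881, 11.801)
largest grid value and its neighbours: z(0.320)=24.42726, z(0.325)=24.43888, z(0.330)=24.41698
parabola through these three points peaks at t≈0.324 with z≈24.43927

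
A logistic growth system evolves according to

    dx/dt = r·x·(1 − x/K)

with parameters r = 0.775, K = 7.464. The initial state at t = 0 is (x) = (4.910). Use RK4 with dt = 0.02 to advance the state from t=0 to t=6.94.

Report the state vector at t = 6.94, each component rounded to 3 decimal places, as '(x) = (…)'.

(x) = (7.446)

t=0.000: state=(4.910)
step 1 (dt=0.02): k1=(1.302), k2=(1.299), k3=(1.299), k4=(1.296); state += dt/6·(k1+2k2+2k3+k4)
t=0.020: state=(4.936)
t=0.040: state=(4.962)
t=0.060: state=(4.988)
continuing one RK4 step at a time; state shown every 25 steps (Δt=0.5):
t=0.500: state=(5.516)
t=1.000: state=(6.021)
t=1.500: state=(6.420)
t=2.000: state=(6.722)
t=2.500: state=(6.944)
t=3.000: state=(7.103)
t=3.500: state=(7.215)
t=4.000: state=(7.293)
t=4.500: state=(7.347)
t=5.000: state=(7.384)
t=5.500: state=(7.410)
t=6.000: state=(7.427)
t=6.500: state=(7.439)
t=6.940: state=(7.446)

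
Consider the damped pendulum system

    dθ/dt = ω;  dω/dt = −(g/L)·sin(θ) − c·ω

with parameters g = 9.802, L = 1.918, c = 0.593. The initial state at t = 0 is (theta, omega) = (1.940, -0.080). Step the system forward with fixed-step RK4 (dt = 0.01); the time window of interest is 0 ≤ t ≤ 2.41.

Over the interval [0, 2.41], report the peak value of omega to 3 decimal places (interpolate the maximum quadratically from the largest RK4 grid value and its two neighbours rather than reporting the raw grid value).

max omega = 1.947

t=0.000: state=(1.940, -0.080)
step 1 (dt=0.01): k1=(-0.080, -4.719), k2=(-0.104, -4.705), k3=(-0.104, -4.706), k4=(-0.127, -4.693); state += dt/6·(k1+2k2+2k3+k4)
t=0.010: state=(1.939, -0.127)
t=0.020: state=(1.937, -0.174)
t=0.030: state=(1.935, -0.220)
continuing one RK4 step at a time; state shown every 10 steps (Δt=0.1):
t=0.100: state=(1.909, -0.540)
t=0.200: state=(1.833, -0.983)
t=0.300: state=(1.713, -1.412)
t=0.400: state=(1.551, -1.825)
t=0.500: state=(1.349, -2.212)
t=0.600: state=(1.110, -2.551)
t=0.700: state=(0.841, -2.814)
t=0.800: state=(0.551, -2.969)
t=0.900: state=(0.252, -2.990)
t=1.000: state=(-0.043, -2.869)
t=1.100: state=(-0.318, -2.613)
t=1.200: state=(-0.562, -2.250)
t=1.300: state=(-0.765, -1.814)
t=1.400: state=(-0.923, -1.337)
t=1.500: state=(-1.032, -0.848)
t=1.600: state=(-1.093, -0.365)
t=1.700: state=(-1.106, 0.099)
t=1.800: state=(-1.074, 0.534)
t=1.900: state=(-1.000, 0.931)
t=2.000: state=(-0.889, 1.280)
t=2.100: state=(-0.746, 1.569)
t=2.200: state=(-0.578, 1.784)
t=2.300: state=(-0.392, 1.912)
t=2.400: state=(-0.199, 1.946)
t=2.410: state=(-0.179, 1.944)
largest grid value and its neighbours: omega(2.370)=1.94587, omega(2.380)=1.94684, omega(2.390)=1.94684
parabola through these three points peaks at t≈2.385 with omega≈1.94696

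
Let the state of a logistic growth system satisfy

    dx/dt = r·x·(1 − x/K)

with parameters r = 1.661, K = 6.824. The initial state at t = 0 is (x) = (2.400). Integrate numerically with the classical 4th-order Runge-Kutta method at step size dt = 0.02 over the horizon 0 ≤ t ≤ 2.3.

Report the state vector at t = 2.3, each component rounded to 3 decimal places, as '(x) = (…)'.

(x) = (6.559)

t=0.000: state=(2.400)
step 1 (dt=0.02): k1=(2.584), k2=(2.597), k3=(2.597), k4=(2.609); state += dt/6·(k1+2k2+2k3+k4)
t=0.020: state=(2.452)
t=0.040: state=(2.504)
t=0.060: state=(2.557)
continuing one RK4 step at a time; state shown every 5 steps (Δt=0.1):
t=0.100: state=(2.664)
t=0.200: state=(2.938)
t=0.300: state=(3.219)
t=0.400: state=(3.502)
t=0.500: state=(3.784)
t=0.600: state=(4.061)
t=0.700: state=(4.329)
t=0.800: state=(4.586)
t=0.900: state=(4.828)
t=1.000: state=(5.054)
t=1.100: state=(5.263)
t=1.200: state=(5.454)
t=1.300: state=(5.627)
t=1.400: state=(5.782)
t=1.500: state=(5.921)
t=1.600: state=(6.043)
t=1.700: state=(6.151)
t=1.800: state=(6.245)
t=1.900: state=(6.327)
t=2.000: state=(6.398)
t=2.100: state=(6.460)
t=2.200: state=(6.513)
t=2.300: state=(6.559)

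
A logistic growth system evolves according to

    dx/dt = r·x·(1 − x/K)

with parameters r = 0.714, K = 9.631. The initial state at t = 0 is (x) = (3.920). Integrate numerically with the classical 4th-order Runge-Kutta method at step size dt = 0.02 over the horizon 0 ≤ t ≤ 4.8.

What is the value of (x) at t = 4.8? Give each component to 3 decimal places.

(x) = (9.196)

t=0.000: state=(3.920)
step 1 (dt=0.02): k1=(1.660), k2=(1.662), k3=(1.662), k4=(1.664); state += dt/6·(k1+2k2+2k3+k4)
t=0.020: state=(3.953)
t=0.040: state=(3.987)
t=0.060: state=(4.020)
continuing one RK4 step at a time; state shown every 10 steps (Δt=0.2):
t=0.200: state=(4.256)
t=0.400: state=(4.597)
t=0.600: state=(4.941)
t=0.800: state=(5.283)
t=1.000: state=(5.621)
t=1.200: state=(5.951)
t=1.400: state=(6.269)
t=1.600: state=(6.575)
t=1.800: state=(6.865)
t=2.000: state=(7.138)
t=2.200: state=(7.392)
t=2.400: state=(7.628)
t=2.600: state=(7.845)
t=2.800: state=(8.044)
t=3.000: state=(8.224)
t=3.200: state=(8.387)
t=3.400: state=(8.534)
t=3.600: state=(8.665)
t=3.800: state=(8.782)
t=4.000: state=(8.887)
t=4.200: state=(8.979)
t=4.400: state=(9.061)
t=4.600: state=(9.133)
t=4.800: state=(9.196)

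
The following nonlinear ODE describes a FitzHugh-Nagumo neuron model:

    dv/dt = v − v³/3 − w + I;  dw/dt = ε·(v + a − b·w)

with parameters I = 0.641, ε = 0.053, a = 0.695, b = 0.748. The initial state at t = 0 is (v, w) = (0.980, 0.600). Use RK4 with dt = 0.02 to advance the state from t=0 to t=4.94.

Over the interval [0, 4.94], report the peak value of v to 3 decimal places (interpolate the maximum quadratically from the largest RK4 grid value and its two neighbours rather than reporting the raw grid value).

t=0.000: state=(0.980, 0.600)
step 1 (dt=0.02): k1=(0.707, 0.065), k2=(0.707, 0.065), k3=(0.707, 0.065), k4=(0.706, 0.066); state += dt/6·(k1+2k2+2k3+k4)
t=0.020: state=(0.994, 0.601)
t=0.040: state=(1.008, 0.603)
t=0.060: state=(1.022, 0.604)
continuing one RK4 step at a time; state shown every 10 steps (Δt=0.2):
t=0.200: state=(1.119, 0.614)
t=0.400: state=(1.249, 0.629)
t=0.600: state=(1.362, 0.645)
t=0.800: state=(1.455, 0.662)
t=1.000: state=(1.525, 0.680)
t=1.200: state=(1.577, 0.698)
t=1.400: state=(1.612, 0.717)
t=1.600: state=(1.634, 0.736)
t=1.800: state=(1.647, 0.755)
t=2.000: state=(1.653, 0.773)
t=2.200: state=(1.654, 0.792)
t=2.400: state=(1.651, 0.811)
t=2.600: state=(1.646, 0.829)
t=2.800: state=(1.640, 0.847)
t=3.000: state=(1.632, 0.865)
t=3.200: state=(1.623, 0.883)
t=3.400: state=(1.614, 0.900)
t=3.600: state=(1.605, 0.917)
t=3.800: state=(1.595, 0.934)
t=4.000: state=(1.584, 0.951)
t=4.200: state=(1.574, 0.968)
t=4.400: state=(1.563, 0.984)
t=4.600: state=(1.553, 1.000)
t=4.800: state=(1.542, 1.016)
t=4.940: state=(1.534, 1.027)
largest grid value and its neighbours: v(2.120)=1.65371, v(2.140)=1.65374, v(2.160)=1.65374
parabola through these three points peaks at t≈2.147 with v≈1.65375

max v = 1.654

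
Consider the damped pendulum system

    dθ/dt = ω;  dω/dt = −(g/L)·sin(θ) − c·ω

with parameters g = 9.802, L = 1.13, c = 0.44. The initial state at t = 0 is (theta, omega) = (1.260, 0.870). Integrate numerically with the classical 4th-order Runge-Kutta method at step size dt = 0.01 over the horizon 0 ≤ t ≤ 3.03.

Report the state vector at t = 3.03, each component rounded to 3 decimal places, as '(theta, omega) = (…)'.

(theta, omega) = (-0.096, -1.874)

t=0.000: state=(1.260, 0.870)
step 1 (dt=0.01): k1=(0.870, -8.642), k2=(0.827, -8.634), k3=(0.827, -8.633), k4=(0.784, -8.625); state += dt/6·(k1+2k2+2k3+k4)
t=0.010: state=(1.268, 0.784)
t=0.020: state=(1.276, 0.698)
t=0.030: state=(1.282, 0.612)
continuing one RK4 step at a time; state shown every 10 steps (Δt=0.1):
t=0.100: state=(1.304, 0.017)
t=0.200: state=(1.265, -0.799)
t=0.300: state=(1.146, -1.558)
t=0.400: state=(0.956, -2.229)
t=0.500: state=(0.705, -2.760)
t=0.600: state=(0.411, -3.090)
t=0.700: state=(0.096, -3.168)
t=0.800: state=(-0.214, -2.979)
t=0.900: state=(-0.492, -2.555)
t=1.000: state=(-0.719, -1.959)
t=1.100: state=(-0.881, -1.262)
t=1.200: state=(-0.970, -0.527)
t=1.300: state=(-0.986, 0.203)
t=1.400: state=(-0.931, 0.891)
t=1.500: state=(-0.811, 1.504)
t=1.600: state=(-0.634, 2.002)
t=1.700: state=(-0.416, 2.342)
t=1.800: state=(-0.172, 2.487)
t=1.900: state=(0.075, 2.420)
t=2.000: state=(0.305, 2.153)
t=2.100: state=(0.500, 1.726)
t=2.200: state=(0.646, 1.188)
t=2.300: state=(0.736, 0.593)
t=2.400: state=(0.764, -0.014)
t=2.500: state=(0.734, -0.595)
t=2.600: state=(0.648, -1.112)
t=2.700: state=(0.514, -1.532)
t=2.800: state=(0.346, -1.820)
t=2.900: state=(0.156, -1.953)
t=3.000: state=(-0.039, -1.917)
t=3.030: state=(-0.096, -1.874)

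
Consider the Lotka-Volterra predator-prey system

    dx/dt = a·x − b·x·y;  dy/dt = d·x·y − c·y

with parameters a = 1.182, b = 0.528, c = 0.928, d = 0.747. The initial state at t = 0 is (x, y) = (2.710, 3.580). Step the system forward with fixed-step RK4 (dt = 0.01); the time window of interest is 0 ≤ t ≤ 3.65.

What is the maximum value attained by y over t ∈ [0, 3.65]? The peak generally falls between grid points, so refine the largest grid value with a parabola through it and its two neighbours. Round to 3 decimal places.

t=0.000: state=(2.710, 3.580)
step 1 (dt=0.01): k1=(-1.919, 3.925), k2=(-1.941, 3.921), k3=(-1.940, 3.920), k4=(-1.961, 3.916); state += dt/6·(k1+2k2+2k3+k4)
t=0.010: state=(2.691, 3.619)
t=0.020: state=(2.671, 3.658)
t=0.030: state=(2.651, 3.697)
continuing one RK4 step at a time; state shown every 20 steps (Δt=0.2):
t=0.200: state=(2.260, 4.316)
t=0.400: state=(1.761, 4.840)
t=0.600: state=(1.319, 5.055)
t=0.800: state=(0.981, 4.979)
t=1.000: state=(0.745, 4.699)
t=1.200: state=(0.586, 4.308)
t=1.400: state=(0.482, 3.873)
t=1.600: state=(0.415, 3.438)
t=1.800: state=(0.374, 3.028)
t=2.000: state=(0.351, 2.655)
t=2.200: state=(0.342, 2.322)
t=2.400: state=(0.344, 2.030)
t=2.600: state=(0.357, 1.776)
t=2.800: state=(0.379, 1.558)
t=3.000: state=(0.411, 1.373)
t=3.200: state=(0.455, 1.216)
t=3.400: state=(0.510, 1.086)
t=3.600: state=(0.579, 0.978)
t=3.650: state=(0.599, 0.954)
largest grid value and its neighbours: y(0.630)=5.05991, y(0.640)=5.06028, y(0.650)=5.05995
parabola through these three points peaks at t≈0.640 with y≈5.06028

max y = 5.060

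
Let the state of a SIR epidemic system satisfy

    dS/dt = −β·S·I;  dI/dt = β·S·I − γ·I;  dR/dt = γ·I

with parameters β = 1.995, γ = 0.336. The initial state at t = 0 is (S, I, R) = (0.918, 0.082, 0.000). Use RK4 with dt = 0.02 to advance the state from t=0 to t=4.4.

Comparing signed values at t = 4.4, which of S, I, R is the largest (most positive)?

t=0.000: state=(0.918, 0.082, 0.000)
step 1 (dt=0.02): k1=(-0.150, 0.123, 0.028), k2=(-0.152, 0.124, 0.028), k3=(-0.152, 0.124, 0.028), k4=(-0.154, 0.126, 0.028); state += dt/6·(k1+2k2+2k3+k4)
t=0.020: state=(0.915, 0.084, 0.001)
t=0.040: state=(0.912, 0.087, 0.001)
t=0.060: state=(0.909, 0.090, 0.002)
continuing one RK4 step at a time; state shown every 10 steps (Δt=0.2):
t=0.200: state=(0.884, 0.110, 0.006)
t=0.400: state=(0.840, 0.145, 0.015)
t=0.600: state=(0.786, 0.188, 0.026)
t=0.800: state=(0.723, 0.237, 0.040)
t=1.000: state=(0.650, 0.292, 0.058)
t=1.200: state=(0.573, 0.348, 0.080)
t=1.400: state=(0.493, 0.402, 0.105)
t=1.600: state=(0.416, 0.451, 0.133)
t=1.800: state=(0.344, 0.491, 0.165)
t=2.000: state=(0.281, 0.519, 0.199)
t=2.200: state=(0.228, 0.537, 0.235)
t=2.400: state=(0.184, 0.545, 0.271)
t=2.600: state=(0.148, 0.545, 0.308)
t=2.800: state=(0.119, 0.537, 0.344)
t=3.000: state=(0.096, 0.524, 0.380)
t=3.200: state=(0.078, 0.507, 0.415)
t=3.400: state=(0.064, 0.488, 0.448)
t=3.600: state=(0.053, 0.467, 0.480)
t=3.800: state=(0.044, 0.445, 0.511)
t=4.000: state=(0.037, 0.423, 0.540)
t=4.200: state=(0.032, 0.401, 0.568)
t=4.400: state=(0.027, 0.379, 0.594)
compare at T: S=0.027, I=0.379, R=0.594

largest component: R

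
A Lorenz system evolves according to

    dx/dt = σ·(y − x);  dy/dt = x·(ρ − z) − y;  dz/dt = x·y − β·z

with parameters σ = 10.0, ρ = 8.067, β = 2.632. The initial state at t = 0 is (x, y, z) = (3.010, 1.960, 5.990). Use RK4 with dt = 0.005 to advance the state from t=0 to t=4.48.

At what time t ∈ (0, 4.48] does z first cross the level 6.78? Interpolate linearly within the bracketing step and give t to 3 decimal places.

t=0.000: state=(3.010, 1.960, 5.990)
step 1 (dt=0.005): k1=(-10.500, 4.292, -9.866), k2=(-10.130, 4.300, -9.821), k3=(-10.139, 4.302, -9.819), k4=(-9.778, 4.310, -9.773); state += dt/6·(k1+2k2+2k3+k4)
t=0.005: state=(2.959, 1.982, 5.941)
t=0.010: state=(2.912, 2.003, 5.892)
t=0.015: state=(2.868, 2.025, 5.844)
continuing one RK4 step at a time; state shown every 40 steps (Δt=0.2):
t=0.200: state=(2.652, 2.982, 4.539)
t=0.400: state=(3.790, 4.540, 4.591)
t=0.600: state=(5.262, 5.822, 6.581)
t=0.610: state=(5.316, 5.839, 6.714)
next step: t=0.615: state=(5.342, 5.845, 6.781) — z has crossed 6.78
linear interpolation between t=0.610 (6.71443) and t=0.615 (6.78129) → t≈0.615

t = 0.615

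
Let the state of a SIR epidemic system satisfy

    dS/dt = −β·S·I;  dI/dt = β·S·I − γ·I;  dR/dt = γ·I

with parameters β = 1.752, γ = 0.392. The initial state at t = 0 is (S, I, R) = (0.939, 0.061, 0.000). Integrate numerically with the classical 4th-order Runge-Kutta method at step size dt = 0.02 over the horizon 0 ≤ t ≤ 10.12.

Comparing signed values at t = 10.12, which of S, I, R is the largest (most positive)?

largest component: R

t=0.000: state=(0.939, 0.061, 0.000)
step 1 (dt=0.02): k1=(-0.100, 0.076, 0.024), k2=(-0.102, 0.077, 0.024), k3=(-0.102, 0.077, 0.024), k4=(-0.103, 0.078, 0.025); state += dt/6·(k1+2k2+2k3+k4)
t=0.020: state=(0.937, 0.063, 0.000)
t=0.040: state=(0.935, 0.064, 0.001)
t=0.060: state=(0.933, 0.066, 0.001)
continuing one RK4 step at a time; state shown every 25 steps (Δt=0.5):
t=0.500: state=(0.872, 0.111, 0.016)
t=1.000: state=(0.767, 0.188, 0.045)
t=1.500: state=(0.624, 0.285, 0.091)
t=2.000: state=(0.466, 0.377, 0.157)
t=2.500: state=(0.325, 0.437, 0.237)
t=3.000: state=(0.219, 0.455, 0.325)
t=3.500: state=(0.148, 0.439, 0.413)
t=4.000: state=(0.102, 0.402, 0.496)
t=4.500: state=(0.073, 0.356, 0.570)
t=5.000: state=(0.055, 0.310, 0.636)
t=5.500: state=(0.043, 0.266, 0.692)
t=6.000: state=(0.034, 0.226, 0.740)
t=6.500: state=(0.029, 0.191, 0.781)
t=7.000: state=(0.025, 0.160, 0.815)
t=7.500: state=(0.022, 0.135, 0.844)
t=8.000: state=(0.019, 0.113, 0.868)
t=8.500: state=(0.018, 0.094, 0.888)
t=9.000: state=(0.016, 0.079, 0.905)
t=9.500: state=(0.015, 0.065, 0.919)
t=10.000: state=(0.015, 0.055, 0.931)
t=10.120: state=(0.014, 0.052, 0.933)
compare at T: S=0.014, I=0.052, R=0.933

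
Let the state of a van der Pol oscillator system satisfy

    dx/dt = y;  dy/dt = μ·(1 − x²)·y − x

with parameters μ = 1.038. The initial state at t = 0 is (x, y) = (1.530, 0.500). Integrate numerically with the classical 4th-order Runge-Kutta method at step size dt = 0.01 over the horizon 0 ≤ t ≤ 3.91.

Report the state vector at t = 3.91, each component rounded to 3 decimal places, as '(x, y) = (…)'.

(x, y) = (-1.669, 0.652)

t=0.000: state=(1.530, 0.500)
step 1 (dt=0.01): k1=(0.500, -2.226), k2=(0.489, -2.217), k3=(0.489, -2.217), k4=(0.478, -2.207); state += dt/6·(k1+2k2+2k3+k4)
t=0.010: state=(1.535, 0.478)
t=0.020: state=(1.540, 0.456)
t=0.030: state=(1.544, 0.434)
continuing one RK4 step at a time; state shown every 20 steps (Δt=0.2):
t=0.200: state=(1.588, 0.100)
t=0.400: state=(1.577, -0.199)
t=0.600: state=(1.514, -0.419)
t=0.800: state=(1.412, -0.592)
t=1.000: state=(1.278, -0.748)
t=1.200: state=(1.113, -0.914)
t=1.400: state=(0.911, -1.111)
t=1.600: state=(0.664, -1.365)
t=1.800: state=(0.359, -1.700)
t=2.000: state=(-0.021, -2.114)
t=2.200: state=(-0.485, -2.507)
t=2.400: state=(-1.003, -2.586)
t=2.600: state=(-1.478, -2.062)
t=2.800: state=(-1.802, -1.160)
t=3.000: state=(-1.952, -0.389)
t=3.200: state=(-1.978, 0.083)
t=3.400: state=(-1.933, 0.343)
t=3.600: state=(-1.848, 0.494)
t=3.800: state=(-1.738, 0.601)
t=3.910: state=(-1.669, 0.652)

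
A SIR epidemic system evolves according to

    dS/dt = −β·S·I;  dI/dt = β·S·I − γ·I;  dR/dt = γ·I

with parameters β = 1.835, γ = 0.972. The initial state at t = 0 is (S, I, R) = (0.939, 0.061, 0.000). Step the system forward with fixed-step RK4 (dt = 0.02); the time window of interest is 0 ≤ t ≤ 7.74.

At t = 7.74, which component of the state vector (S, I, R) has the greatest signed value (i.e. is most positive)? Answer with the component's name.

t=0.000: state=(0.939, 0.061, 0.000)
step 1 (dt=0.02): k1=(-0.105, 0.046, 0.059), k2=(-0.106, 0.046, 0.060), k3=(-0.106, 0.046, 0.060), k4=(-0.106, 0.046, 0.060); state += dt/6·(k1+2k2+2k3+k4)
t=0.020: state=(0.937, 0.062, 0.001)
t=0.040: state=(0.935, 0.063, 0.002)
t=0.060: state=(0.933, 0.064, 0.004)
continuing one RK4 step at a time; state shown every 25 steps (Δt=0.5):
t=0.500: state=(0.878, 0.086, 0.036)
t=1.000: state=(0.800, 0.115, 0.085)
t=1.500: state=(0.711, 0.142, 0.147)
t=2.000: state=(0.619, 0.160, 0.221)
t=2.500: state=(0.532, 0.167, 0.301)
t=3.000: state=(0.457, 0.162, 0.381)
t=3.500: state=(0.397, 0.147, 0.456)
t=4.000: state=(0.350, 0.127, 0.523)
t=4.500: state=(0.314, 0.106, 0.580)
t=5.000: state=(0.288, 0.086, 0.626)
t=5.500: state=(0.268, 0.068, 0.664)
t=6.000: state=(0.254, 0.053, 0.693)
t=6.500: state=(0.243, 0.041, 0.716)
t=7.000: state=(0.235, 0.031, 0.733)
t=7.500: state=(0.229, 0.024, 0.747)
t=7.740: state=(0.227, 0.021, 0.752)
compare at T: S=0.227, I=0.021, R=0.752

largest component: R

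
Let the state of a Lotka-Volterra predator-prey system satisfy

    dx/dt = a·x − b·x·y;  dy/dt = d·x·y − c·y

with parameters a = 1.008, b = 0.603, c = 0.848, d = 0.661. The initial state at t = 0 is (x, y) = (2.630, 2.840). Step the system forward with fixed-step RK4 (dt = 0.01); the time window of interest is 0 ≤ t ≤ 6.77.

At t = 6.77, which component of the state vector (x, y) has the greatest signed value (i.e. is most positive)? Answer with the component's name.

t=0.000: state=(2.630, 2.840)
step 1 (dt=0.01): k1=(-1.853, 2.529), k2=(-1.866, 2.523), k3=(-1.866, 2.522), k4=(-1.879, 2.516); state += dt/6·(k1+2k2+2k3+k4)
t=0.010: state=(2.611, 2.865)
t=0.020: state=(2.592, 2.890)
t=0.030: state=(2.573, 2.915)
continuing one RK4 step at a time; state shown every 25 steps (Δt=0.25):
t=0.250: state=(2.109, 3.403)
t=0.500: state=(1.579, 3.730)
t=0.750: state=(1.150, 3.775)
t=1.000: state=(0.847, 3.596)
t=1.250: state=(0.648, 3.287)
t=1.500: state=(0.522, 2.927)
t=1.750: state=(0.444, 2.563)
t=2.000: state=(0.398, 2.222)
t=2.250: state=(0.375, 1.916)
t=2.500: state=(0.369, 1.648)
t=2.750: state=(0.377, 1.418)
t=3.000: state=(0.398, 1.223)
t=3.250: state=(0.431, 1.059)
t=3.500: state=(0.478, 0.923)
t=3.750: state=(0.540, 0.812)
t=4.000: state=(0.619, 0.723)
t=4.250: state=(0.718, 0.653)
t=4.500: state=(0.841, 0.601)
t=4.750: state=(0.991, 0.565)
t=5.000: state=(1.173, 0.546)
t=5.250: state=(1.390, 0.546)
t=5.500: state=(1.645, 0.567)
t=5.750: state=(1.936, 0.617)
t=6.000: state=(2.256, 0.705)
t=6.250: state=(2.584, 0.851)
t=6.500: state=(2.878, 1.082)
t=6.750: state=(3.068, 1.434)
t=6.770: state=(3.076, 1.468)
compare at T: x=3.076, y=1.468

largest component: x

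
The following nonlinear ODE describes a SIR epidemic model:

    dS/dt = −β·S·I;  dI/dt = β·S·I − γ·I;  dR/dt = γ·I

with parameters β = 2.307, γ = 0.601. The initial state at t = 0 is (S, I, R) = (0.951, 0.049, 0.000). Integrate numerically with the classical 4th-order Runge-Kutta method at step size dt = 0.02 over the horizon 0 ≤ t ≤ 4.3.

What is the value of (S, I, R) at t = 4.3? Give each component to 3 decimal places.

(S, I, R) = (0.061, 0.224, 0.715)

t=0.000: state=(0.951, 0.049, 0.000)
step 1 (dt=0.02): k1=(-0.108, 0.078, 0.029), k2=(-0.109, 0.079, 0.030), k3=(-0.109, 0.079, 0.030), k4=(-0.111, 0.080, 0.030); state += dt/6·(k1+2k2+2k3+k4)
t=0.020: state=(0.949, 0.051, 0.001)
t=0.040: state=(0.947, 0.052, 0.001)
t=0.060: state=(0.944, 0.054, 0.002)
continuing one RK4 step at a time; state shown every 10 steps (Δt=0.2):
t=0.200: state=(0.926, 0.067, 0.007)
t=0.400: state=(0.893, 0.090, 0.016)
t=0.600: state=(0.851, 0.120, 0.029)
t=0.800: state=(0.799, 0.156, 0.045)
t=1.000: state=(0.737, 0.197, 0.067)
t=1.200: state=(0.666, 0.241, 0.093)
t=1.400: state=(0.589, 0.286, 0.125)
t=1.600: state=(0.512, 0.327, 0.161)
t=1.800: state=(0.436, 0.361, 0.203)
t=2.000: state=(0.367, 0.385, 0.248)
t=2.200: state=(0.307, 0.399, 0.295)
t=2.400: state=(0.255, 0.402, 0.343)
t=2.600: state=(0.212, 0.397, 0.391)
t=2.800: state=(0.177, 0.385, 0.438)
t=3.000: state=(0.149, 0.368, 0.484)
t=3.200: state=(0.126, 0.347, 0.527)
t=3.400: state=(0.108, 0.325, 0.567)
t=3.600: state=(0.093, 0.302, 0.605)
t=3.800: state=(0.082, 0.279, 0.640)
t=4.000: state=(0.072, 0.256, 0.672)
t=4.200: state=(0.064, 0.234, 0.701)
t=4.300: state=(0.061, 0.224, 0.715)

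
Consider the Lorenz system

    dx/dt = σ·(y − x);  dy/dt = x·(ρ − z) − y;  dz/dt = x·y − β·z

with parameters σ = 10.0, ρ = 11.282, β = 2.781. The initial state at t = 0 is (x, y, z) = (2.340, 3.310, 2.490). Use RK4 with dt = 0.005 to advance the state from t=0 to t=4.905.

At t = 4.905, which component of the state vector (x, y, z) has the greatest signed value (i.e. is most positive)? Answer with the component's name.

largest component: z

t=0.000: state=(2.340, 3.310, 2.490)
step 1 (dt=0.005): k1=(9.700, 17.263, 0.821), k2=(9.889, 17.428, 0.997), k3=(9.888, 17.431, 0.999), k4=(10.077, 17.599, 1.179); state += dt/6·(k1+2k2+2k3+k4)
t=0.005: state=(2.389, 3.397, 2.495)
t=0.010: state=(2.441, 3.486, 2.502)
t=0.015: state=(2.494, 3.577, 2.511)
continuing one RK4 step at a time; state shown every 40 steps (Δt=0.2):
t=0.200: state=(5.769, 8.142, 5.152)
t=0.400: state=(8.830, 8.210, 14.388)
t=0.600: state=(4.476, 2.298, 13.158)
t=0.800: state=(2.309, 2.115, 8.441)
t=1.000: state=(2.942, 3.706, 5.951)
t=1.200: state=(5.311, 6.833, 6.863)
t=1.400: state=(7.551, 7.662, 12.100)
t=1.600: state=(5.502, 4.007, 12.811)
t=1.800: state=(3.608, 3.299, 9.563)
t=2.000: state=(4.001, 4.623, 7.692)
t=2.200: state=(5.725, 6.658, 8.780)
t=2.400: state=(6.656, 6.434, 11.789)
t=2.600: state=(5.259, 4.430, 11.638)
t=2.800: state=(4.282, 4.190, 9.599)
t=3.000: state=(4.770, 5.280, 8.733)
t=3.200: state=(5.878, 6.320, 9.929)
t=3.400: state=(6.012, 5.688, 11.399)
t=3.600: state=(5.094, 4.672, 10.836)
t=3.800: state=(4.719, 4.782, 9.636)
t=4.000: state=(5.209, 5.568, 9.466)
t=4.200: state=(5.792, 5.925, 10.423)
t=4.400: state=(5.612, 5.346, 10.975)
t=4.600: state=(5.081, 4.897, 10.402)
t=4.800: state=(5.020, 5.137, 9.782)
t=4.905: state=(5.198, 5.405, 9.758)
compare at T: x=5.198, y=5.405, z=9.758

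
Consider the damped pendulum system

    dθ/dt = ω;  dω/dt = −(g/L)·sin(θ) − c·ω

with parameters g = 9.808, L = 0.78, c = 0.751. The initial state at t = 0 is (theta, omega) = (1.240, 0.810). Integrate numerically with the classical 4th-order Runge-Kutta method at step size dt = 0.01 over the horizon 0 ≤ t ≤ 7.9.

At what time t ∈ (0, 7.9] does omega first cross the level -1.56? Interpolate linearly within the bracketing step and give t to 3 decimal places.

t = 0.205

t=0.000: state=(1.240, 0.810)
step 1 (dt=0.01): k1=(0.810, -12.501), k2=(0.747, -12.470), k3=(0.748, -12.469), k4=(0.685, -12.437); state += dt/6·(k1+2k2+2k3+k4)
t=0.010: state=(1.247, 0.685)
t=0.020: state=(1.254, 0.561)
t=0.030: state=(1.259, 0.438)
t=0.200: state=(1.163, -1.510)
next step: t=0.210: state=(1.147, -1.613) — omega has crossed -1.56
linear interpolation between t=0.200 (-1.51002) and t=0.210 (-1.61334) → t≈0.205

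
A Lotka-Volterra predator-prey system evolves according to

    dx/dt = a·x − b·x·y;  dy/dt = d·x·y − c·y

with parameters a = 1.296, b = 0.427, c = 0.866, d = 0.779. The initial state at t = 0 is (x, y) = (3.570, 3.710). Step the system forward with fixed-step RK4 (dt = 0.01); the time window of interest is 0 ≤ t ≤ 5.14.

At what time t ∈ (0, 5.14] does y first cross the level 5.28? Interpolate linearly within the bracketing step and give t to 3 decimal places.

t=0.000: state=(3.570, 3.710)
step 1 (dt=0.01): k1=(-1.029, 7.105), k2=(-1.081, 7.158), k3=(-1.082, 7.158), k4=(-1.134, 7.210); state += dt/6·(k1+2k2+2k3+k4)
t=0.010: state=(3.559, 3.782)
t=0.020: state=(3.547, 3.854)
t=0.030: state=(3.534, 3.928)
t=0.190: state=(3.185, 5.212)
next step: t=0.200: state=(3.155, 5.297) — y has crossed 5.28
linear interpolation between t=0.190 (5.21224) and t=0.200 (5.29651) → t≈0.198

t = 0.198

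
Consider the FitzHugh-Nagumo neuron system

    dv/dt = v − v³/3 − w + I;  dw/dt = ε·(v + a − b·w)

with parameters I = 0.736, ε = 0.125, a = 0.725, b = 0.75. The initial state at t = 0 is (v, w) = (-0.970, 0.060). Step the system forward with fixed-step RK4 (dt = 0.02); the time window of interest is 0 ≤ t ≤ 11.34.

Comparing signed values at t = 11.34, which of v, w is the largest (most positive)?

largest component: v

t=0.000: state=(-0.970, 0.060)
step 1 (dt=0.02): k1=(0.010, -0.036), k2=(0.011, -0.036), k3=(0.011, -0.036), k4=(0.011, -0.036); state += dt/6·(k1+2k2+2k3+k4)
t=0.020: state=(-0.970, 0.059)
t=0.040: state=(-0.970, 0.059)
t=0.060: state=(-0.969, 0.058)
continuing one RK4 step at a time; state shown every 25 steps (Δt=0.5):
t=0.500: state=(-0.960, 0.043)
t=1.000: state=(-0.942, 0.027)
t=1.500: state=(-0.914, 0.013)
t=2.000: state=(-0.878, 0.002)
t=2.500: state=(-0.833, -0.006)
t=3.000: state=(-0.776, -0.011)
t=3.500: state=(-0.705, -0.011)
t=4.000: state=(-0.614, -0.007)
t=4.500: state=(-0.495, 0.004)
t=5.000: state=(-0.328, 0.022)
t=5.500: state=(-0.084, 0.053)
t=6.000: state=(0.291, 0.100)
t=6.500: state=(0.833, 0.174)
t=7.000: state=(1.398, 0.279)
t=7.500: state=(1.719, 0.407)
t=8.000: state=(1.805, 0.541)
t=8.500: state=(1.794, 0.671)
t=9.000: state=(1.752, 0.793)
t=9.500: state=(1.700, 0.906)
t=10.000: state=(1.645, 1.011)
t=10.500: state=(1.587, 1.107)
t=11.000: state=(1.528, 1.196)
t=11.340: state=(1.486, 1.252)
compare at T: v=1.486, w=1.252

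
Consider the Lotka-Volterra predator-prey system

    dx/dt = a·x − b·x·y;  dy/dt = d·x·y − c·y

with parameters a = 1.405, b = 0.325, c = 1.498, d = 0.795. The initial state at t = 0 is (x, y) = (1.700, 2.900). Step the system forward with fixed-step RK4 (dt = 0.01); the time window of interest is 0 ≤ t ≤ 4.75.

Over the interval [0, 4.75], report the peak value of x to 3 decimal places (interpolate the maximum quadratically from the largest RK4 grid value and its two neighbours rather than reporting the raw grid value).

max x = 2.685

t=0.000: state=(1.700, 2.900)
step 1 (dt=0.01): k1=(0.786, -0.425), k2=(0.789, -0.415), k3=(0.789, -0.415), k4=(0.792, -0.406); state += dt/6·(k1+2k2+2k3+k4)
t=0.010: state=(1.708, 2.896)
t=0.020: state=(1.716, 2.892)
t=0.030: state=(1.724, 2.888)
continuing one RK4 step at a time; state shown every 20 steps (Δt=0.2):
t=0.200: state=(1.868, 2.853)
t=0.400: state=(2.054, 2.888)
t=0.600: state=(2.247, 3.013)
t=0.800: state=(2.430, 3.240)
t=1.000: state=(2.581, 3.578)
t=1.200: state=(2.671, 4.030)
t=1.400: state=(2.676, 4.574)
t=1.600: state=(2.583, 5.156)
t=1.800: state=(2.404, 5.686)
t=2.000: state=(2.171, 6.065)
t=2.200: state=(1.926, 6.224)
t=2.400: state=(1.704, 6.153)
t=2.600: state=(1.524, 5.891)
t=2.800: state=(1.394, 5.502)
t=3.000: state=(1.310, 5.052)
t=3.200: state=(1.268, 4.593)
t=3.400: state=(1.264, 4.161)
t=3.600: state=(1.293, 3.777)
t=3.800: state=(1.355, 3.454)
t=4.000: state=(1.446, 3.197)
t=4.200: state=(1.566, 3.009)
t=4.400: state=(1.713, 2.893)
t=4.600: state=(1.883, 2.853)
t=4.750: state=(2.022, 2.876)
largest grid value and its neighbours: x(1.300)=2.68505, x(1.310)=2.68519, x(1.320)=2.68509
parabola through these three points peaks at t≈1.311 with x≈2.68519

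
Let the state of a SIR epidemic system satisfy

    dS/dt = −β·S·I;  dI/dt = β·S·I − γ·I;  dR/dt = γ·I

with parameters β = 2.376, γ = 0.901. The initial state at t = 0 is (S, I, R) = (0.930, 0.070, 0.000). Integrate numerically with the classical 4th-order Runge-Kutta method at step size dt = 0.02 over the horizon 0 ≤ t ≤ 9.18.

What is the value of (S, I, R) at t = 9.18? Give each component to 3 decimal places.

t=0.000: state=(0.930, 0.070, 0.000)
step 1 (dt=0.02): k1=(-0.155, 0.092, 0.063), k2=(-0.156, 0.093, 0.064), k3=(-0.156, 0.093, 0.064), k4=(-0.158, 0.093, 0.065); state += dt/6·(k1+2k2+2k3+k4)
t=0.020: state=(0.927, 0.072, 0.001)
t=0.040: state=(0.924, 0.074, 0.003)
t=0.060: state=(0.920, 0.076, 0.004)
continuing one RK4 step at a time; state shown every 25 steps (Δt=0.5):
t=0.500: state=(0.829, 0.127, 0.044)
t=1.000: state=(0.683, 0.200, 0.117)
t=1.500: state=(0.518, 0.260, 0.222)
t=2.000: state=(0.374, 0.281, 0.345)
t=2.500: state=(0.270, 0.261, 0.469)
t=3.000: state=(0.203, 0.220, 0.577)
t=3.500: state=(0.161, 0.173, 0.666)
t=4.000: state=(0.134, 0.132, 0.734)
t=4.500: state=(0.117, 0.097, 0.786)
t=5.000: state=(0.106, 0.071, 0.823)
t=5.500: state=(0.099, 0.051, 0.850)
t=6.000: state=(0.094, 0.036, 0.870)
t=6.500: state=(0.090, 0.026, 0.884)
t=7.000: state=(0.088, 0.018, 0.894)
t=7.500: state=(0.087, 0.013, 0.901)
t=8.000: state=(0.085, 0.009, 0.905)
t=8.500: state=(0.085, 0.006, 0.909)
t=9.000: state=(0.084, 0.005, 0.911)
t=9.180: state=(0.084, 0.004, 0.912)

(S, I, R) = (0.084, 0.004, 0.912)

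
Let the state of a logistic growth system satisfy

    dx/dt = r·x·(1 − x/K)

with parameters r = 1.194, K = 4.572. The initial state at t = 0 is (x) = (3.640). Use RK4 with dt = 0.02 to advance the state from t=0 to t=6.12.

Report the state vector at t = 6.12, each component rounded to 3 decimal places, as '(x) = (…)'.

t=0.000: state=(3.640)
step 1 (dt=0.02): k1=(0.886), k2=(0.880), k3=(0.880), k4=(0.873); state += dt/6·(k1+2k2+2k3+k4)
t=0.020: state=(3.658)
t=0.040: state=(3.675)
t=0.060: state=(3.692)
continuing one RK4 step at a time; state shown every 10 steps (Δt=0.2):
t=0.200: state=(3.805)
t=0.400: state=(3.945)
t=0.600: state=(4.064)
t=0.800: state=(4.162)
t=1.000: state=(4.243)
t=1.200: state=(4.309)
t=1.400: state=(4.362)
t=1.600: state=(4.405)
t=1.800: state=(4.439)
t=2.000: state=(4.467)
t=2.200: state=(4.489)
t=2.400: state=(4.506)
t=2.600: state=(4.520)
t=2.800: state=(4.531)
t=3.000: state=(4.540)
t=3.200: state=(4.546)
t=3.400: state=(4.552)
t=3.600: state=(4.556)
t=3.800: state=(4.560)
t=4.000: state=(4.562)
t=4.200: state=(4.564)
t=4.400: state=(4.566)
t=4.600: state=(4.567)
t=4.800: state=(4.568)
t=5.000: state=(4.569)
t=5.200: state=(4.570)
t=5.400: state=(4.570)
t=5.600: state=(4.571)
t=5.800: state=(4.571)
t=6.000: state=(4.571)
t=6.120: state=(4.571)

(x) = (4.571)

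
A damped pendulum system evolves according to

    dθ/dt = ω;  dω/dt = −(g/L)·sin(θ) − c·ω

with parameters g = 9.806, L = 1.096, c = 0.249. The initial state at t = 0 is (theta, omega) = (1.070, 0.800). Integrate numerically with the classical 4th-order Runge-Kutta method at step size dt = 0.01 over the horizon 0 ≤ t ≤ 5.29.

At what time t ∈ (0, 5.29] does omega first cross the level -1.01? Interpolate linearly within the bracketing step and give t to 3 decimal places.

t = 0.229

t=0.000: state=(1.070, 0.800)
step 1 (dt=0.01): k1=(0.800, -8.048), k2=(0.760, -8.055), k3=(0.760, -8.054), k4=(0.719, -8.060); state += dt/6·(k1+2k2+2k3+k4)
t=0.010: state=(1.078, 0.719)
t=0.020: state=(1.084, 0.639)
t=0.030: state=(1.090, 0.558)
continuing one RK4 step at a time; state shown every 20 steps (Δt=0.2):
t=0.200: state=(1.070, -0.792)
t=0.220: state=(1.052, -0.943)
next step: t=0.230: state=(1.042, -1.018) — omega has crossed -1.01
linear interpolation between t=0.220 (-0.94341) and t=0.230 (-1.01845) → t≈0.229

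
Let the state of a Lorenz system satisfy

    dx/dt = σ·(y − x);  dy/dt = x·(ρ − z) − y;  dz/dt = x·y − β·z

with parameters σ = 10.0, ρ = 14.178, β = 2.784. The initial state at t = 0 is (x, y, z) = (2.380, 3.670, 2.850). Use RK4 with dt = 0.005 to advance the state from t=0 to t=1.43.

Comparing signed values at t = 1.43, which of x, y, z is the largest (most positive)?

largest component: z

t=0.000: state=(2.380, 3.670, 2.850)
step 1 (dt=0.005): k1=(12.900, 23.291, 0.800), k2=(13.160, 23.593, 1.053), k3=(13.161, 23.598, 1.056), k4=(13.422, 23.905, 1.316); state += dt/6·(k1+2k2+2k3+k4)
t=0.005: state=(2.446, 3.788, 2.855)
t=0.010: state=(2.514, 3.909, 2.863)
t=0.015: state=(2.585, 4.033, 2.874)
continuing one RK4 step at a time; state shown every 10 steps (Δt=0.05):
t=0.050: state=(3.160, 5.001, 3.040)
t=0.100: state=(4.234, 6.703, 3.656)
t=0.150: state=(5.633, 8.748, 4.967)
t=0.200: state=(7.316, 10.867, 7.312)
t=0.250: state=(9.072, 12.380, 10.876)
t=0.300: state=(10.423, 12.298, 15.197)
t=0.350: state=(10.760, 10.126, 18.887)
t=0.400: state=(9.801, 6.735, 20.524)
t=0.450: state=(7.916, 3.700, 19.995)
t=0.500: state=(5.820, 1.836, 18.255)
t=0.550: state=(4.049, 1.006, 16.194)
t=0.600: state=(2.791, 0.781, 14.226)
t=0.650: state=(2.006, 0.836, 12.464)
t=0.700: state=(1.580, 1.009, 10.920)
t=0.750: state=(1.404, 1.243, 9.578)
t=0.800: state=(1.401, 1.535, 8.423)
t=0.850: state=(1.529, 1.905, 7.446)
t=0.900: state=(1.775, 2.386, 6.643)
t=0.950: state=(2.145, 3.019, 6.026)
t=1.000: state=(2.658, 3.848, 5.628)
t=1.050: state=(3.346, 4.920, 5.511)
t=1.100: state=(4.242, 6.258, 5.786)
t=1.150: state=(5.363, 7.824, 6.618)
t=1.200: state=(6.679, 9.437, 8.201)
t=1.250: state=(8.053, 10.697, 10.636)
t=1.300: state=(9.202, 11.018, 13.695)
t=1.350: state=(9.742, 9.985, 16.638)
t=1.400: state=(9.405, 7.843, 18.508)
t=1.430: state=(8.800, 6.380, 18.890)
compare at T: x=8.800, y=6.380, z=18.890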